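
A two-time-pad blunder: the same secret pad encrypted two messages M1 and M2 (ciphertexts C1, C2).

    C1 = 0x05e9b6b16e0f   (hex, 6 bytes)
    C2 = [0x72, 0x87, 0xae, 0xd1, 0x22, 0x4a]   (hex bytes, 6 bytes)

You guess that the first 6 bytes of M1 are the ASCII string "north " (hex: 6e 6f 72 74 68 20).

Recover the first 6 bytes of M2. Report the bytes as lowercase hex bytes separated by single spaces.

19 01 6a 14 24 65

First, C1 ⊕ C2 = (M1 ⊕ K) ⊕ (M2 ⊕ K) = M1 ⊕ M2, so the key drops out. Then M2 = (M1 ⊕ M2) ⊕ M1 over the first 6 bytes.
byte 0: (05 xor 72) xor 6e = 77 xor 6e = 19
byte 1: (e9 xor 87) xor 6f = 6e xor 6f = 01
byte 2: (b6 xor ae) xor 72 = 18 xor 72 = 6a
byte 3: (b1 xor d1) xor 74 = 60 xor 74 = 14
byte 4: (6e xor 22) xor 68 = 4c xor 68 = 24
byte 5: (0f xor 4a) xor 20 = 45 xor 20 = 65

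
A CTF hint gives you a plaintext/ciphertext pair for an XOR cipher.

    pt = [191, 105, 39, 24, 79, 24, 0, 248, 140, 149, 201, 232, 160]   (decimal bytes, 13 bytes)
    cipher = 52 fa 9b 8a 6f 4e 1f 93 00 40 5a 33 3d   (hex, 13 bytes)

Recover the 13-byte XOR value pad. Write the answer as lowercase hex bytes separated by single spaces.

ed 93 bc 92 20 56 1f 6b 8c d5 93 db 9d

Since cipher = pt ⊕ pad, XORing both sides with pt gives pad = pt ⊕ cipher.
191 ^  82 = 237
105 ^ 250 = 147
 39 ^ 155 = 188
 24 ^ 138 = 146
 79 ^ 111 =  32
 24 ^  78 =  86
  0 ^  31 =  31
248 ^ 147 = 107
140 ^   0 = 140
149 ^  64 = 213
201 ^  90 = 147
232 ^  51 = 219
160 ^  61 = 157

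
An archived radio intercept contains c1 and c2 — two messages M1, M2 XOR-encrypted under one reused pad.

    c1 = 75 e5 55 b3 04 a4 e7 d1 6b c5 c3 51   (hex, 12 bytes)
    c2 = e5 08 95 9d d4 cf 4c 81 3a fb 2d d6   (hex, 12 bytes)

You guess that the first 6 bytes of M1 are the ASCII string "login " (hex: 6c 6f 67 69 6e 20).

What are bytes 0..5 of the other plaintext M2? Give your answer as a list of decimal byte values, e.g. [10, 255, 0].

First, c1 ⊕ c2 = (M1 ⊕ K) ⊕ (M2 ⊕ K) = M1 ⊕ M2, so the key drops out. Then M2 = (M1 ⊕ M2) ⊕ M1 over the first 6 bytes.
byte 0: (75 ⊕ e5) ⊕ 6c = 90 ⊕ 6c = fc
byte 1: (e5 ⊕ 08) ⊕ 6f = ed ⊕ 6f = 82
byte 2: (55 ⊕ 95) ⊕ 67 = c0 ⊕ 67 = a7
byte 3: (b3 ⊕ 9d) ⊕ 69 = 2e ⊕ 69 = 47
byte 4: (04 ⊕ d4) ⊕ 6e = d0 ⊕ 6e = be
byte 5: (a4 ⊕ cf) ⊕ 20 = 6b ⊕ 20 = 4b

[252, 130, 167, 71, 190, 75]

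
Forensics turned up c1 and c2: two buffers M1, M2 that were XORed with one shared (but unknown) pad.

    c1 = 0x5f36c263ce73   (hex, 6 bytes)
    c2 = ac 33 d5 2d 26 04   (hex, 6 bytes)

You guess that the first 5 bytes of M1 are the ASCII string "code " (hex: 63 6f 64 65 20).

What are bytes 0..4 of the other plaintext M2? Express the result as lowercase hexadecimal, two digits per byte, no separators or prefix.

906a732bc8

First, c1 ⊕ c2 = (M1 ⊕ K) ⊕ (M2 ⊕ K) = M1 ⊕ M2, so the key drops out. Then M2 = (M1 ⊕ M2) ⊕ M1 over the first 5 bytes.
byte 0: (5f XOR ac) XOR 63 = f3 XOR 63 = 90
byte 1: (36 XOR 33) XOR 6f = 05 XOR 6f = 6a
byte 2: (c2 XOR d5) XOR 64 = 17 XOR 64 = 73
byte 3: (63 XOR 2d) XOR 65 = 4e XOR 65 = 2b
byte 4: (ce XOR 26) XOR 20 = e8 XOR 20 = c8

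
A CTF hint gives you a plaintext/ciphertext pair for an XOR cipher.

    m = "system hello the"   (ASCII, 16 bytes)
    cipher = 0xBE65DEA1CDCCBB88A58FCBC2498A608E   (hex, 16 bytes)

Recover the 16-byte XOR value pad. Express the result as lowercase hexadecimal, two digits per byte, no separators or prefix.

Since cipher = m ⊕ pad, XORing both sides with m gives pad = m ⊕ cipher.
73 xor be = cd
79 xor 65 = 1c
73 xor de = ad
74 xor a1 = d5
65 xor cd = a8
6d xor cc = a1
20 xor bb = 9b
68 xor 88 = e0
65 xor a5 = c0
6c xor 8f = e3
6c xor cb = a7
6f xor c2 = ad
20 xor 49 = 69
74 xor 8a = fe
68 xor 60 = 08
65 xor 8e = eb

cd1cadd5a8a19be0c0e3a7ad69fe08eb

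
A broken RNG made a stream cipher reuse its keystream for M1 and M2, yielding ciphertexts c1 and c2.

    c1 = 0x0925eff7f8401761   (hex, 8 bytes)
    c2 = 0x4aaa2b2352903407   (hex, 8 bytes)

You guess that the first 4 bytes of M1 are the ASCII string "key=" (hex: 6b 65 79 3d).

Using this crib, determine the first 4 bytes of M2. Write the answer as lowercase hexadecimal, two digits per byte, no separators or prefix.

First, c1 ⊕ c2 = (M1 ⊕ K) ⊕ (M2 ⊕ K) = M1 ⊕ M2, so the key drops out. Then M2 = (M1 ⊕ M2) ⊕ M1 over the first 4 bytes.
byte 0: (09 xor 4a) xor 6b = 43 xor 6b = 28
byte 1: (25 xor aa) xor 65 = 8f xor 65 = ea
byte 2: (ef xor 2b) xor 79 = c4 xor 79 = bd
byte 3: (f7 xor 23) xor 3d = d4 xor 3d = e9

28eabde9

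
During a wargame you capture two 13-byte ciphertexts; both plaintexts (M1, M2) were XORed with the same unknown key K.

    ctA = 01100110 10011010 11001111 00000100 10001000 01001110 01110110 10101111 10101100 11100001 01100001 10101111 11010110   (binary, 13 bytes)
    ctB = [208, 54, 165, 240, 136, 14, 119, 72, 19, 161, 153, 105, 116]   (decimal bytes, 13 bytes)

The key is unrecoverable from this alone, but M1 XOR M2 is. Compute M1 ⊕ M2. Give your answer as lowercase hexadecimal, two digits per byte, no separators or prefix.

ctA ⊕ ctB = (M1 ⊕ K) ⊕ (M2 ⊕ K) = M1 ⊕ M2 — the shared key cancels under XOR.
66 xor d0 = b6
9a xor 36 = ac
cf xor a5 = 6a
04 xor f0 = f4
88 xor 88 = 00
4e xor 0e = 40
76 xor 77 = 01
af xor 48 = e7
ac xor 13 = bf
e1 xor a1 = 40
61 xor 99 = f8
af xor 69 = c6
d6 xor 74 = a2

b6ac6af4004001e7bf40f8c6a2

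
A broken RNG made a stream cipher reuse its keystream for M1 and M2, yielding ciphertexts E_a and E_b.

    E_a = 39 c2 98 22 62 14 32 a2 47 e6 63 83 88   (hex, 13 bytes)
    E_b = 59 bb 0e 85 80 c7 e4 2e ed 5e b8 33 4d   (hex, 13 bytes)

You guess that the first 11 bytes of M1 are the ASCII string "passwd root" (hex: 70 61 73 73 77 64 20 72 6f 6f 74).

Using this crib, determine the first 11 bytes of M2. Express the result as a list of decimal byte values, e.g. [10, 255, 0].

[16, 24, 229, 212, 149, 183, 246, 254, 197, 215, 175]

First, E_a ⊕ E_b = (M1 ⊕ K) ⊕ (M2 ⊕ K) = M1 ⊕ M2, so the key drops out. Then M2 = (M1 ⊕ M2) ⊕ M1 over the first 11 bytes.
byte 0: (39 ^ 59) ^ 70 = 60 ^ 70 = 10
byte 1: (c2 ^ bb) ^ 61 = 79 ^ 61 = 18
byte 2: (98 ^ 0e) ^ 73 = 96 ^ 73 = e5
byte 3: (22 ^ 85) ^ 73 = a7 ^ 73 = d4
byte 4: (62 ^ 80) ^ 77 = e2 ^ 77 = 95
byte 5: (14 ^ c7) ^ 64 = d3 ^ 64 = b7
byte 6: (32 ^ e4) ^ 20 = d6 ^ 20 = f6
byte 7: (a2 ^ 2e) ^ 72 = 8c ^ 72 = fe
byte 8: (47 ^ ed) ^ 6f = aa ^ 6f = c5
byte 9: (e6 ^ 5e) ^ 6f = b8 ^ 6f = d7
byte 10: (63 ^ b8) ^ 74 = db ^ 74 = af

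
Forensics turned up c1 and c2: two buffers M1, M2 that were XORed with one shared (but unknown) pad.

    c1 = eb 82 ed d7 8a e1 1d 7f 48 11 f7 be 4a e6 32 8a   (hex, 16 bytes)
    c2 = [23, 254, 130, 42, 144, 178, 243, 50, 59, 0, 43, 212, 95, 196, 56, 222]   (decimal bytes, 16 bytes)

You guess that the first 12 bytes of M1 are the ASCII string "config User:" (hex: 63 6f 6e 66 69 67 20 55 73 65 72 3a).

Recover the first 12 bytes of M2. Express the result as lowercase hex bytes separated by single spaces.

First, c1 ⊕ c2 = (M1 ⊕ K) ⊕ (M2 ⊕ K) = M1 ⊕ M2, so the key drops out. Then M2 = (M1 ⊕ M2) ⊕ M1 over the first 12 bytes.
byte 0: (eb XOR 17) XOR 63 = fc XOR 63 = 9f
byte 1: (82 XOR fe) XOR 6f = 7c XOR 6f = 13
byte 2: (ed XOR 82) XOR 6e = 6f XOR 6e = 01
byte 3: (d7 XOR 2a) XOR 66 = fd XOR 66 = 9b
byte 4: (8a XOR 90) XOR 69 = 1a XOR 69 = 73
byte 5: (e1 XOR b2) XOR 67 = 53 XOR 67 = 34
byte 6: (1d XOR f3) XOR 20 = ee XOR 20 = ce
byte 7: (7f XOR 32) XOR 55 = 4d XOR 55 = 18
byte 8: (48 XOR 3b) XOR 73 = 73 XOR 73 = 00
byte 9: (11 XOR 00) XOR 65 = 11 XOR 65 = 74
byte 10: (f7 XOR 2b) XOR 72 = dc XOR 72 = ae
byte 11: (be XOR d4) XOR 3a = 6a XOR 3a = 50

9f 13 01 9b 73 34 ce 18 00 74 ae 50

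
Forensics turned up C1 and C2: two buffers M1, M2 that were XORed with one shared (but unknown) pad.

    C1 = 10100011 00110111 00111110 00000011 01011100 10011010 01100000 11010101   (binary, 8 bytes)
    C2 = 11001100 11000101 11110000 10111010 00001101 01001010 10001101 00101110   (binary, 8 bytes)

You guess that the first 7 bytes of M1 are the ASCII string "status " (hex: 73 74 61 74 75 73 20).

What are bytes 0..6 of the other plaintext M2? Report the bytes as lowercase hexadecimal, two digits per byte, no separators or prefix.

1c86afcd24a3cd

First, C1 ⊕ C2 = (M1 ⊕ K) ⊕ (M2 ⊕ K) = M1 ⊕ M2, so the key drops out. Then M2 = (M1 ⊕ M2) ⊕ M1 over the first 7 bytes.
byte 0: (a3 ^ cc) ^ 73 = 6f ^ 73 = 1c
byte 1: (37 ^ c5) ^ 74 = f2 ^ 74 = 86
byte 2: (3e ^ f0) ^ 61 = ce ^ 61 = af
byte 3: (03 ^ ba) ^ 74 = b9 ^ 74 = cd
byte 4: (5c ^ 0d) ^ 75 = 51 ^ 75 = 24
byte 5: (9a ^ 4a) ^ 73 = d0 ^ 73 = a3
byte 6: (60 ^ 8d) ^ 20 = ed ^ 20 = cd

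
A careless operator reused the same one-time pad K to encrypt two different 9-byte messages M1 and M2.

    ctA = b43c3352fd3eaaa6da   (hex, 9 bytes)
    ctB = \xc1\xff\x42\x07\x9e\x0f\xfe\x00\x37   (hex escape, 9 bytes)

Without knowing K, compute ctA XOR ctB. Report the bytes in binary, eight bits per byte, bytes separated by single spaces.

01110101 11000011 01110001 01010101 01100011 00110001 01010100 10100110 11101101

ctA ⊕ ctB = (M1 ⊕ K) ⊕ (M2 ⊕ K) = M1 ⊕ M2 — the shared key cancels under XOR.
b4 ⊕ c1 = 75
3c ⊕ ff = c3
33 ⊕ 42 = 71
52 ⊕ 07 = 55
fd ⊕ 9e = 63
3e ⊕ 0f = 31
aa ⊕ fe = 54
a6 ⊕ 00 = a6
da ⊕ 37 = ed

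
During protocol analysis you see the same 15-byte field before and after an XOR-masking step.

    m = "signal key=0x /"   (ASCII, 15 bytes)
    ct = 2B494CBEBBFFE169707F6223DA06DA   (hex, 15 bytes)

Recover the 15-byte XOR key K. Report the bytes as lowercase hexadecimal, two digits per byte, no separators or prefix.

58202bd0da93c10215065f13a226f5

Since ct = m ⊕ K, XORing both sides with m gives K = m ⊕ ct.
73 ⊕ 2b = 58
69 ⊕ 49 = 20
67 ⊕ 4c = 2b
6e ⊕ be = d0
61 ⊕ bb = da
6c ⊕ ff = 93
20 ⊕ e1 = c1
6b ⊕ 69 = 02
65 ⊕ 70 = 15
79 ⊕ 7f = 06
3d ⊕ 62 = 5f
30 ⊕ 23 = 13
78 ⊕ da = a2
20 ⊕ 06 = 26
2f ⊕ da = f5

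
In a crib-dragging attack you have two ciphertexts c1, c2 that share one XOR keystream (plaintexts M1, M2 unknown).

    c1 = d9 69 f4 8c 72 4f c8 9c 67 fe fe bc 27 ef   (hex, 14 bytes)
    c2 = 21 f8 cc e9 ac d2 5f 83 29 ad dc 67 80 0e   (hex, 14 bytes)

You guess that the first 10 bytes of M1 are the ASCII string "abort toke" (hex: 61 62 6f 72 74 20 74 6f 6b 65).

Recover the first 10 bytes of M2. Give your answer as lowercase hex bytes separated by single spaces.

99 f3 57 17 aa bd e3 70 25 36

First, c1 ⊕ c2 = (M1 ⊕ K) ⊕ (M2 ⊕ K) = M1 ⊕ M2, so the key drops out. Then M2 = (M1 ⊕ M2) ⊕ M1 over the first 10 bytes.
byte 0: (d9 ⊕ 21) ⊕ 61 = f8 ⊕ 61 = 99
byte 1: (69 ⊕ f8) ⊕ 62 = 91 ⊕ 62 = f3
byte 2: (f4 ⊕ cc) ⊕ 6f = 38 ⊕ 6f = 57
byte 3: (8c ⊕ e9) ⊕ 72 = 65 ⊕ 72 = 17
byte 4: (72 ⊕ ac) ⊕ 74 = de ⊕ 74 = aa
byte 5: (4f ⊕ d2) ⊕ 20 = 9d ⊕ 20 = bd
byte 6: (c8 ⊕ 5f) ⊕ 74 = 97 ⊕ 74 = e3
byte 7: (9c ⊕ 83) ⊕ 6f = 1f ⊕ 6f = 70
byte 8: (67 ⊕ 29) ⊕ 6b = 4e ⊕ 6b = 25
byte 9: (fe ⊕ ad) ⊕ 65 = 53 ⊕ 65 = 36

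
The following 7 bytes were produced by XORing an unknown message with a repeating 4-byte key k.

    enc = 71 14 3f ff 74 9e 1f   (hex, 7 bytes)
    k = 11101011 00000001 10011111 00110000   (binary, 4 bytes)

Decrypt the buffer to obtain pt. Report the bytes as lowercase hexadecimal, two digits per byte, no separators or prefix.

The 4-byte key repeats, so the effective keystream is eb 01 9f 30 eb 01 9f.
byte 0: 01110001 ⊕ 11101011 = 10011010
byte 1: 00010100 ⊕ 00000001 = 00010101
byte 2: 00111111 ⊕ 10011111 = 10100000
byte 3: 11111111 ⊕ 00110000 = 11001111
byte 4: 01110100 ⊕ 11101011 = 10011111
byte 5: 10011110 ⊕ 00000001 = 10011111
byte 6: 00011111 ⊕ 10011111 = 10000000

9a15a0cf9f9f80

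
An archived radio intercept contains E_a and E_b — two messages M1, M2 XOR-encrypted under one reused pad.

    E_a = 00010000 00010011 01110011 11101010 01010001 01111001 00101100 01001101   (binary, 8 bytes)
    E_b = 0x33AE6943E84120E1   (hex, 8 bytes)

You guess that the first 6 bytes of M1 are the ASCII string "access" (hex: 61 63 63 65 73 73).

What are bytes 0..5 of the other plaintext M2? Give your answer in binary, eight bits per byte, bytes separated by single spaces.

First, E_a ⊕ E_b = (M1 ⊕ K) ⊕ (M2 ⊕ K) = M1 ⊕ M2, so the key drops out. Then M2 = (M1 ⊕ M2) ⊕ M1 over the first 6 bytes.
byte 0: (10 ^ 33) ^ 61 = 23 ^ 61 = 42
byte 1: (13 ^ ae) ^ 63 = bd ^ 63 = de
byte 2: (73 ^ 69) ^ 63 = 1a ^ 63 = 79
byte 3: (ea ^ 43) ^ 65 = a9 ^ 65 = cc
byte 4: (51 ^ e8) ^ 73 = b9 ^ 73 = ca
byte 5: (79 ^ 41) ^ 73 = 38 ^ 73 = 4b

01000010 11011110 01111001 11001100 11001010 01001011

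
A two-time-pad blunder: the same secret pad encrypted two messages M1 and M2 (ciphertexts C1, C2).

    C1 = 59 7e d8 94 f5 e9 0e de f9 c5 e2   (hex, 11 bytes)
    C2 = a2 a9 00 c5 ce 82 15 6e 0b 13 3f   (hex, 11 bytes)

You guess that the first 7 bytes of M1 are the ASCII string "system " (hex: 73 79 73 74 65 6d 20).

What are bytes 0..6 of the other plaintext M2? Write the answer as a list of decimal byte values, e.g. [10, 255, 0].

First, C1 ⊕ C2 = (M1 ⊕ K) ⊕ (M2 ⊕ K) = M1 ⊕ M2, so the key drops out. Then M2 = (M1 ⊕ M2) ⊕ M1 over the first 7 bytes.
byte 0: (59 XOR a2) XOR 73 = fb XOR 73 = 88
byte 1: (7e XOR a9) XOR 79 = d7 XOR 79 = ae
byte 2: (d8 XOR 00) XOR 73 = d8 XOR 73 = ab
byte 3: (94 XOR c5) XOR 74 = 51 XOR 74 = 25
byte 4: (f5 XOR ce) XOR 65 = 3b XOR 65 = 5e
byte 5: (e9 XOR 82) XOR 6d = 6b XOR 6d = 06
byte 6: (0e XOR 15) XOR 20 = 1b XOR 20 = 3b

[136, 174, 171, 37, 94, 6, 59]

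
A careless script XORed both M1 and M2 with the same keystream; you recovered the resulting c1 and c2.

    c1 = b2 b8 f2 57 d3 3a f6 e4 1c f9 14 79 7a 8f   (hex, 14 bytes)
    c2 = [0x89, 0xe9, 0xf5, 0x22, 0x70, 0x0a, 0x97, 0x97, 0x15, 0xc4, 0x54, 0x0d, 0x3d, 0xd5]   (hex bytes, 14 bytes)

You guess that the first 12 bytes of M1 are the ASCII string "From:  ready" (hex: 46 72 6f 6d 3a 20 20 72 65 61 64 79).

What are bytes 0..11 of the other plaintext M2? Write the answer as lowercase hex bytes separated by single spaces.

7d 23 68 18 99 10 41 01 6c 5c 24 0d

First, c1 ⊕ c2 = (M1 ⊕ K) ⊕ (M2 ⊕ K) = M1 ⊕ M2, so the key drops out. Then M2 = (M1 ⊕ M2) ⊕ M1 over the first 12 bytes.
byte 0: (b2 ⊕ 89) ⊕ 46 = 3b ⊕ 46 = 7d
byte 1: (b8 ⊕ e9) ⊕ 72 = 51 ⊕ 72 = 23
byte 2: (f2 ⊕ f5) ⊕ 6f = 07 ⊕ 6f = 68
byte 3: (57 ⊕ 22) ⊕ 6d = 75 ⊕ 6d = 18
byte 4: (d3 ⊕ 70) ⊕ 3a = a3 ⊕ 3a = 99
byte 5: (3a ⊕ 0a) ⊕ 20 = 30 ⊕ 20 = 10
byte 6: (f6 ⊕ 97) ⊕ 20 = 61 ⊕ 20 = 41
byte 7: (e4 ⊕ 97) ⊕ 72 = 73 ⊕ 72 = 01
byte 8: (1c ⊕ 15) ⊕ 65 = 09 ⊕ 65 = 6c
byte 9: (f9 ⊕ c4) ⊕ 61 = 3d ⊕ 61 = 5c
byte 10: (14 ⊕ 54) ⊕ 64 = 40 ⊕ 64 = 24
byte 11: (79 ⊕ 0d) ⊕ 79 = 74 ⊕ 79 = 0d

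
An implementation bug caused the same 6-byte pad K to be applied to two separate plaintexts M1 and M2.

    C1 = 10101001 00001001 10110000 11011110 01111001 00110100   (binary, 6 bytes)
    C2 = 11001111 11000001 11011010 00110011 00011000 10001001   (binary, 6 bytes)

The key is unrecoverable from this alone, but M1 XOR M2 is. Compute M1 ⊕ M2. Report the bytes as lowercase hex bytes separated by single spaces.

66 c8 6a ed 61 bd

C1 ⊕ C2 = (M1 ⊕ K) ⊕ (M2 ⊕ K) = M1 ⊕ M2 — the shared key cancels under XOR.
byte 0: a9 ⊕ cf = 66
byte 1: 09 ⊕ c1 = c8
byte 2: b0 ⊕ da = 6a
byte 3: de ⊕ 33 = ed
byte 4: 79 ⊕ 18 = 61
byte 5: 34 ⊕ 89 = bd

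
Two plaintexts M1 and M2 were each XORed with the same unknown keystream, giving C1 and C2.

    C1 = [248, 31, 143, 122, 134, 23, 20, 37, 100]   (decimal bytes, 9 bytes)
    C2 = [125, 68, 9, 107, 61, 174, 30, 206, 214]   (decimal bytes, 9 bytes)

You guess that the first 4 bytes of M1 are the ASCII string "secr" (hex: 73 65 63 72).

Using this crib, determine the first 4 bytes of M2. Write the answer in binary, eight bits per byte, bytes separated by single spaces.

11110110 00111110 11100101 01100011

First, C1 ⊕ C2 = (M1 ⊕ K) ⊕ (M2 ⊕ K) = M1 ⊕ M2, so the key drops out. Then M2 = (M1 ⊕ M2) ⊕ M1 over the first 4 bytes.
byte 0: (f8 xor 7d) xor 73 = 85 xor 73 = f6
byte 1: (1f xor 44) xor 65 = 5b xor 65 = 3e
byte 2: (8f xor 09) xor 63 = 86 xor 63 = e5
byte 3: (7a xor 6b) xor 72 = 11 xor 72 = 63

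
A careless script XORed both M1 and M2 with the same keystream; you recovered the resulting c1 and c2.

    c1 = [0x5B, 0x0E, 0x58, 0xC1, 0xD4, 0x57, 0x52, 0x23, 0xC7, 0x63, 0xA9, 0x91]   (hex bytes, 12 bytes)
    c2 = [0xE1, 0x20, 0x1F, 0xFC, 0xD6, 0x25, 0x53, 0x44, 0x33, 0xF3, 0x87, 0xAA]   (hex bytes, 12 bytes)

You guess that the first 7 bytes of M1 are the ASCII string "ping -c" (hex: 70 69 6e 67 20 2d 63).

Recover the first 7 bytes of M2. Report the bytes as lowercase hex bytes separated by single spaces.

ca 47 29 5a 22 5f 62

First, c1 ⊕ c2 = (M1 ⊕ K) ⊕ (M2 ⊕ K) = M1 ⊕ M2, so the key drops out. Then M2 = (M1 ⊕ M2) ⊕ M1 over the first 7 bytes.
byte 0: (5b ⊕ e1) ⊕ 70 = ba ⊕ 70 = ca
byte 1: (0e ⊕ 20) ⊕ 69 = 2e ⊕ 69 = 47
byte 2: (58 ⊕ 1f) ⊕ 6e = 47 ⊕ 6e = 29
byte 3: (c1 ⊕ fc) ⊕ 67 = 3d ⊕ 67 = 5a
byte 4: (d4 ⊕ d6) ⊕ 20 = 02 ⊕ 20 = 22
byte 5: (57 ⊕ 25) ⊕ 2d = 72 ⊕ 2d = 5f
byte 6: (52 ⊕ 53) ⊕ 63 = 01 ⊕ 63 = 62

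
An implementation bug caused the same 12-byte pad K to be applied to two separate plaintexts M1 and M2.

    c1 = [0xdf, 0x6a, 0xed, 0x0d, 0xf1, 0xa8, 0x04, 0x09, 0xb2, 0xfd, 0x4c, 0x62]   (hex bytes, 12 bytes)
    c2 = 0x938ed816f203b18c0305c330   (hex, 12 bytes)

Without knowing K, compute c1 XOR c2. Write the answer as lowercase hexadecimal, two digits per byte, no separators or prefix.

4ce4351b03abb585b1f88f52

c1 ⊕ c2 = (M1 ⊕ K) ⊕ (M2 ⊕ K) = M1 ⊕ M2 — the shared key cancels under XOR.
223 XOR 147 =  76
106 XOR 142 = 228
237 XOR 216 =  53
 13 XOR  22 =  27
241 XOR 242 =   3
168 XOR   3 = 171
  4 XOR 177 = 181
  9 XOR 140 = 133
178 XOR   3 = 177
253 XOR   5 = 248
 76 XOR 195 = 143
 98 XOR  48 =  82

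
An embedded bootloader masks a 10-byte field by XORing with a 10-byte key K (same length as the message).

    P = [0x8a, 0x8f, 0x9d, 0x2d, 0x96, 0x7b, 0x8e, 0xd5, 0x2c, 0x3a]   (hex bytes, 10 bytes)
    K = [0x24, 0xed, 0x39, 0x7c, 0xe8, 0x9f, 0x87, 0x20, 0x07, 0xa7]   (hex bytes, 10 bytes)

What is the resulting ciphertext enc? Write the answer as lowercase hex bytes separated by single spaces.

ae 62 a4 51 7e e4 09 f5 2b 9d

XOR is its own inverse, so applying the key byte-wise gives the result directly.
138 XOR  36 = 174
143 XOR 237 =  98
157 XOR  57 = 164
 45 XOR 124 =  81
150 XOR 232 = 126
123 XOR 159 = 228
142 XOR 135 =   9
213 XOR  32 = 245
 44 XOR   7 =  43
 58 XOR 167 = 157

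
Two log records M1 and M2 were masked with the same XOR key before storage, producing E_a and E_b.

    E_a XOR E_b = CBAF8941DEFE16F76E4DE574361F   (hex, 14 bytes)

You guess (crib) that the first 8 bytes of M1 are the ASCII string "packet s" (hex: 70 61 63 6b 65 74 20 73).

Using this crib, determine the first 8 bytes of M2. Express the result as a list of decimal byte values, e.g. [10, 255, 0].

Since E_a ⊕ E_b = M1 ⊕ M2, XORing with the guessed M1 bytes yields the corresponding M2 bytes: M2 = (E_a ⊕ E_b) ⊕ M1.
byte 0: cb xor 70 = bb
byte 1: af xor 61 = ce
byte 2: 89 xor 63 = ea
byte 3: 41 xor 6b = 2a
byte 4: de xor 65 = bb
byte 5: fe xor 74 = 8a
byte 6: 16 xor 20 = 36
byte 7: f7 xor 73 = 84

[187, 206, 234, 42, 187, 138, 54, 132]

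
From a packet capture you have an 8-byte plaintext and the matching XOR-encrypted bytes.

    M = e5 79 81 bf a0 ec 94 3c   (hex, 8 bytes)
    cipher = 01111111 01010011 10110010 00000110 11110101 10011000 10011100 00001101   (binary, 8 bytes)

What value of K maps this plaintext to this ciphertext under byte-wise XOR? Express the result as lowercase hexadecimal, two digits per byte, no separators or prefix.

9a2a33b955740831

Since cipher = M ⊕ K, XORing both sides with M gives K = M ⊕ cipher.
e5 ^ 7f = 9a
79 ^ 53 = 2a
81 ^ b2 = 33
bf ^ 06 = b9
a0 ^ f5 = 55
ec ^ 98 = 74
94 ^ 9c = 08
3c ^ 0d = 31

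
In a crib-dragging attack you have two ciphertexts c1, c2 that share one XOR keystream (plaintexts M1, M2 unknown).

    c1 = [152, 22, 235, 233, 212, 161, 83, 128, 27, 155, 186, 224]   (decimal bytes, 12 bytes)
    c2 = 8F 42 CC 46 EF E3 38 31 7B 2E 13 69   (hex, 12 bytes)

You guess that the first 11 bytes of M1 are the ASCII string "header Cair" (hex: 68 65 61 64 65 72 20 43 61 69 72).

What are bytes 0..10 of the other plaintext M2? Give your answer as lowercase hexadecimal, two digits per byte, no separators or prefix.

First, c1 ⊕ c2 = (M1 ⊕ K) ⊕ (M2 ⊕ K) = M1 ⊕ M2, so the key drops out. Then M2 = (M1 ⊕ M2) ⊕ M1 over the first 11 bytes.
byte 0: (98 ^ 8f) ^ 68 = 17 ^ 68 = 7f
byte 1: (16 ^ 42) ^ 65 = 54 ^ 65 = 31
byte 2: (eb ^ cc) ^ 61 = 27 ^ 61 = 46
byte 3: (e9 ^ 46) ^ 64 = af ^ 64 = cb
byte 4: (d4 ^ ef) ^ 65 = 3b ^ 65 = 5e
byte 5: (a1 ^ e3) ^ 72 = 42 ^ 72 = 30
byte 6: (53 ^ 38) ^ 20 = 6b ^ 20 = 4b
byte 7: (80 ^ 31) ^ 43 = b1 ^ 43 = f2
byte 8: (1b ^ 7b) ^ 61 = 60 ^ 61 = 01
byte 9: (9b ^ 2e) ^ 69 = b5 ^ 69 = dc
byte 10: (ba ^ 13) ^ 72 = a9 ^ 72 = db

7f3146cb5e304bf201dcdb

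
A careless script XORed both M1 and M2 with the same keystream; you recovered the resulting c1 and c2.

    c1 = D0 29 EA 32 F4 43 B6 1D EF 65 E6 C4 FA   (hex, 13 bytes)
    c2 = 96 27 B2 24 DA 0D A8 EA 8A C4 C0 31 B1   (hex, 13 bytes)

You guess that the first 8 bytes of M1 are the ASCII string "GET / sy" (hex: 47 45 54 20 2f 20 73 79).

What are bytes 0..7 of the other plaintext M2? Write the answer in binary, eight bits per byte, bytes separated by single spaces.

00000001 01001011 00001100 00110110 00000001 01101110 01101101 10001110

First, c1 ⊕ c2 = (M1 ⊕ K) ⊕ (M2 ⊕ K) = M1 ⊕ M2, so the key drops out. Then M2 = (M1 ⊕ M2) ⊕ M1 over the first 8 bytes.
byte 0: (d0 XOR 96) XOR 47 = 46 XOR 47 = 01
byte 1: (29 XOR 27) XOR 45 = 0e XOR 45 = 4b
byte 2: (ea XOR b2) XOR 54 = 58 XOR 54 = 0c
byte 3: (32 XOR 24) XOR 20 = 16 XOR 20 = 36
byte 4: (f4 XOR da) XOR 2f = 2e XOR 2f = 01
byte 5: (43 XOR 0d) XOR 20 = 4e XOR 20 = 6e
byte 6: (b6 XOR a8) XOR 73 = 1e XOR 73 = 6d
byte 7: (1d XOR ea) XOR 79 = f7 XOR 79 = 8e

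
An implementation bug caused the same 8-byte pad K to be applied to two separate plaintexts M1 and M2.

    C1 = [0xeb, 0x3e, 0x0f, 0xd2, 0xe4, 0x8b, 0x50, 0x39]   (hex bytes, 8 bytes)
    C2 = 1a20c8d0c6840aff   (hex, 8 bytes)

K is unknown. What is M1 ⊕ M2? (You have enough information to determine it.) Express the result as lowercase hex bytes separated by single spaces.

f1 1e c7 02 22 0f 5a c6

C1 ⊕ C2 = (M1 ⊕ K) ⊕ (M2 ⊕ K) = M1 ⊕ M2 — the shared key cancels under XOR.
eb ⊕ 1a = f1
3e ⊕ 20 = 1e
0f ⊕ c8 = c7
d2 ⊕ d0 = 02
e4 ⊕ c6 = 22
8b ⊕ 84 = 0f
50 ⊕ 0a = 5a
39 ⊕ ff = c6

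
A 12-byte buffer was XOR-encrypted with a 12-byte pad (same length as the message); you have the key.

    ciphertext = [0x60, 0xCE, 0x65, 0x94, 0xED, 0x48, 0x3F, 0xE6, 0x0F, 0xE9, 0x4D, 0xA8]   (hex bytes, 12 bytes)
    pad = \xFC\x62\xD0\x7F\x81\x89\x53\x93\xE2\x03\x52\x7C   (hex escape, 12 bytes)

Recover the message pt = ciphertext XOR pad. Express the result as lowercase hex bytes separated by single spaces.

XOR is its own inverse, so applying the key byte-wise gives the result directly.
byte 0: 60 XOR fc = 9c
byte 1: ce XOR 62 = ac
byte 2: 65 XOR d0 = b5
byte 3: 94 XOR 7f = eb
byte 4: ed XOR 81 = 6c
byte 5: 48 XOR 89 = c1
byte 6: 3f XOR 53 = 6c
byte 7: e6 XOR 93 = 75
byte 8: 0f XOR e2 = ed
byte 9: e9 XOR 03 = ea
byte 10: 4d XOR 52 = 1f
byte 11: a8 XOR 7c = d4

9c ac b5 eb 6c c1 6c 75 ed ea 1f d4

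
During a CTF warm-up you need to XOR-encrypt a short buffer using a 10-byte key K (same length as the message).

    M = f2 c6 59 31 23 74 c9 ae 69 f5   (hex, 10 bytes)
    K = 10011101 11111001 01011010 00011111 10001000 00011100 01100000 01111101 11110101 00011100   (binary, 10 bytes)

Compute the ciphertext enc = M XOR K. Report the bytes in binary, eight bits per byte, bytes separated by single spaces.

XOR is its own inverse, so applying the key byte-wise gives the result directly.
byte 0: f2 ^ 9d = 6f
byte 1: c6 ^ f9 = 3f
byte 2: 59 ^ 5a = 03
byte 3: 31 ^ 1f = 2e
byte 4: 23 ^ 88 = ab
byte 5: 74 ^ 1c = 68
byte 6: c9 ^ 60 = a9
byte 7: ae ^ 7d = d3
byte 8: 69 ^ f5 = 9c
byte 9: f5 ^ 1c = e9

01101111 00111111 00000011 00101110 10101011 01101000 10101001 11010011 10011100 11101001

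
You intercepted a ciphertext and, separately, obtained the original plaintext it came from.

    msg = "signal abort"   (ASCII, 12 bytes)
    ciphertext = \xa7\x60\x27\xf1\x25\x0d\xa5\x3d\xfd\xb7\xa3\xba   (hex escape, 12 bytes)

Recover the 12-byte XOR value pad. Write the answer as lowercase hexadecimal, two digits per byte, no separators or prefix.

Since ciphertext = msg ⊕ pad, XORing both sides with msg gives pad = msg ⊕ ciphertext.
73 XOR a7 = d4
69 XOR 60 = 09
67 XOR 27 = 40
6e XOR f1 = 9f
61 XOR 25 = 44
6c XOR 0d = 61
20 XOR a5 = 85
61 XOR 3d = 5c
62 XOR fd = 9f
6f XOR b7 = d8
72 XOR a3 = d1
74 XOR ba = ce

d409409f4461855c9fd8d1ce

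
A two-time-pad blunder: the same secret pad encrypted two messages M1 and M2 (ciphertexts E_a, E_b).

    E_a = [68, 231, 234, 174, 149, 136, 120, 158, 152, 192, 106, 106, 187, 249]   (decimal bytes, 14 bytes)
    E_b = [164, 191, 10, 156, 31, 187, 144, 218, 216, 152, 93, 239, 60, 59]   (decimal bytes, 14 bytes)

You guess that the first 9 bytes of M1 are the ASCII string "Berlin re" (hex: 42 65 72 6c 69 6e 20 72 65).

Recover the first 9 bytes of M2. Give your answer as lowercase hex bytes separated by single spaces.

a2 3d 92 5e e3 5d c8 36 25

First, E_a ⊕ E_b = (M1 ⊕ K) ⊕ (M2 ⊕ K) = M1 ⊕ M2, so the key drops out. Then M2 = (M1 ⊕ M2) ⊕ M1 over the first 9 bytes.
byte 0: (44 ⊕ a4) ⊕ 42 = e0 ⊕ 42 = a2
byte 1: (e7 ⊕ bf) ⊕ 65 = 58 ⊕ 65 = 3d
byte 2: (ea ⊕ 0a) ⊕ 72 = e0 ⊕ 72 = 92
byte 3: (ae ⊕ 9c) ⊕ 6c = 32 ⊕ 6c = 5e
byte 4: (95 ⊕ 1f) ⊕ 69 = 8a ⊕ 69 = e3
byte 5: (88 ⊕ bb) ⊕ 6e = 33 ⊕ 6e = 5d
byte 6: (78 ⊕ 90) ⊕ 20 = e8 ⊕ 20 = c8
byte 7: (9e ⊕ da) ⊕ 72 = 44 ⊕ 72 = 36
byte 8: (98 ⊕ d8) ⊕ 65 = 40 ⊕ 65 = 25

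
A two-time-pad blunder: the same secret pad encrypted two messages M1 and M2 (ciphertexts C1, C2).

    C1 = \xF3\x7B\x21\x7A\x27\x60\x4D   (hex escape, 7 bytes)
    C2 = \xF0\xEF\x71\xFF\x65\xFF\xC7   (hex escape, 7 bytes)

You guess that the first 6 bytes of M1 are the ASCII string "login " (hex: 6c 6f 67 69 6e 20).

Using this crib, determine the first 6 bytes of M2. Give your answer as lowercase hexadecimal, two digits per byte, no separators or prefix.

First, C1 ⊕ C2 = (M1 ⊕ K) ⊕ (M2 ⊕ K) = M1 ⊕ M2, so the key drops out. Then M2 = (M1 ⊕ M2) ⊕ M1 over the first 6 bytes.
byte 0: (f3 XOR f0) XOR 6c = 03 XOR 6c = 6f
byte 1: (7b XOR ef) XOR 6f = 94 XOR 6f = fb
byte 2: (21 XOR 71) XOR 67 = 50 XOR 67 = 37
byte 3: (7a XOR ff) XOR 69 = 85 XOR 69 = ec
byte 4: (27 XOR 65) XOR 6e = 42 XOR 6e = 2c
byte 5: (60 XOR ff) XOR 20 = 9f XOR 20 = bf

6ffb37ec2cbf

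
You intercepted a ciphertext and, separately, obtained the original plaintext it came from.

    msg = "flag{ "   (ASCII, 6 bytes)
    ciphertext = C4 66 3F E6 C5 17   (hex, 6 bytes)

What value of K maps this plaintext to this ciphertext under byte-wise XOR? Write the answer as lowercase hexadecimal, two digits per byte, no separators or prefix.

Since ciphertext = msg ⊕ K, XORing both sides with msg gives K = msg ⊕ ciphertext.
01100110 ⊕ 11000100 = 10100010
01101100 ⊕ 01100110 = 00001010
01100001 ⊕ 00111111 = 01011110
01100111 ⊕ 11100110 = 10000001
01111011 ⊕ 11000101 = 10111110
00100000 ⊕ 00010111 = 00110111

a20a5e81be37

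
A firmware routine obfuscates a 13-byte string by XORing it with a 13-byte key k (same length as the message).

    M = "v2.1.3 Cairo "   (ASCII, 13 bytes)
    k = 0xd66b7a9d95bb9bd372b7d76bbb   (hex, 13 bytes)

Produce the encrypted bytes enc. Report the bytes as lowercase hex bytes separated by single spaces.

a0 59 54 ac bb 88 bb 90 13 de a5 04 9b

XOR is its own inverse, so applying the key byte-wise gives the result directly.
byte 0: 01110110 ⊕ 11010110 = 10100000
byte 1: 00110010 ⊕ 01101011 = 01011001
byte 2: 00101110 ⊕ 01111010 = 01010100
byte 3: 00110001 ⊕ 10011101 = 10101100
byte 4: 00101110 ⊕ 10010101 = 10111011
byte 5: 00110011 ⊕ 10111011 = 10001000
byte 6: 00100000 ⊕ 10011011 = 10111011
byte 7: 01000011 ⊕ 11010011 = 10010000
byte 8: 01100001 ⊕ 01110010 = 00010011
byte 9: 01101001 ⊕ 10110111 = 11011110
byte 10: 01110010 ⊕ 11010111 = 10100101
byte 11: 01101111 ⊕ 01101011 = 00000100
byte 12: 00100000 ⊕ 10111011 = 10011011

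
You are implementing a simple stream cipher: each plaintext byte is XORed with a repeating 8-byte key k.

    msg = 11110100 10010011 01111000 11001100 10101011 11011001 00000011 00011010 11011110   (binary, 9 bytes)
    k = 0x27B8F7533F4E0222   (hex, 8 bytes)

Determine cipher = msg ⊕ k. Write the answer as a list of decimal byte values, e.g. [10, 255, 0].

The 8-byte key repeats, so the effective keystream is 27 b8 f7 53 3f 4e 02 22 27.
byte 0: 11110100 ^ 00100111 = 11010011
byte 1: 10010011 ^ 10111000 = 00101011
byte 2: 01111000 ^ 11110111 = 10001111
byte 3: 11001100 ^ 01010011 = 10011111
byte 4: 10101011 ^ 00111111 = 10010100
byte 5: 11011001 ^ 01001110 = 10010111
byte 6: 00000011 ^ 00000010 = 00000001
byte 7: 00011010 ^ 00100010 = 00111000
byte 8: 11011110 ^ 00100111 = 11111001

[211, 43, 143, 159, 148, 151, 1, 56, 249]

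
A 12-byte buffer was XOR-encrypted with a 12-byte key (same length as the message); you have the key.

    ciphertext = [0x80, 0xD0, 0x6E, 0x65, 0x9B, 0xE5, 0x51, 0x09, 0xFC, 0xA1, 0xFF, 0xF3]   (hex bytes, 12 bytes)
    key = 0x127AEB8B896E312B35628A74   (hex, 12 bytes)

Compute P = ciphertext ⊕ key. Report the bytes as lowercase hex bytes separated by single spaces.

XOR is its own inverse, so applying the key byte-wise gives the result directly.
byte 0: 128 ^  18 = 146
byte 1: 208 ^ 122 = 170
byte 2: 110 ^ 235 = 133
byte 3: 101 ^ 139 = 238
byte 4: 155 ^ 137 =  18
byte 5: 229 ^ 110 = 139
byte 6:  81 ^  49 =  96
byte 7:   9 ^  43 =  34
byte 8: 252 ^  53 = 201
byte 9: 161 ^  98 = 195
byte 10: 255 ^ 138 = 117
byte 11: 243 ^ 116 = 135

92 aa 85 ee 12 8b 60 22 c9 c3 75 87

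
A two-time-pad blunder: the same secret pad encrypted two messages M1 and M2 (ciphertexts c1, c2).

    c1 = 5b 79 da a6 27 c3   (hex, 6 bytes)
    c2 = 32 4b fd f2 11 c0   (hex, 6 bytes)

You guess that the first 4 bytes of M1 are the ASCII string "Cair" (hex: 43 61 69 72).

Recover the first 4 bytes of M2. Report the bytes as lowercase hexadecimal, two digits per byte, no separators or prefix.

2a534e26

First, c1 ⊕ c2 = (M1 ⊕ K) ⊕ (M2 ⊕ K) = M1 ⊕ M2, so the key drops out. Then M2 = (M1 ⊕ M2) ⊕ M1 over the first 4 bytes.
byte 0: (5b ⊕ 32) ⊕ 43 = 69 ⊕ 43 = 2a
byte 1: (79 ⊕ 4b) ⊕ 61 = 32 ⊕ 61 = 53
byte 2: (da ⊕ fd) ⊕ 69 = 27 ⊕ 69 = 4e
byte 3: (a6 ⊕ f2) ⊕ 72 = 54 ⊕ 72 = 26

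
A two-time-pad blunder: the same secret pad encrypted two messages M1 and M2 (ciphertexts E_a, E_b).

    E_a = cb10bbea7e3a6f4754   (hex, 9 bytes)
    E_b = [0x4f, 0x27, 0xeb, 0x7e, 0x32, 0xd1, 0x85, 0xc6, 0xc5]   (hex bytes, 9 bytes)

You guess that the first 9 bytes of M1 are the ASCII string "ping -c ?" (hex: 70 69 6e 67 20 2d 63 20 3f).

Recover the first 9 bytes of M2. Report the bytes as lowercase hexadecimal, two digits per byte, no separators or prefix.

First, E_a ⊕ E_b = (M1 ⊕ K) ⊕ (M2 ⊕ K) = M1 ⊕ M2, so the key drops out. Then M2 = (M1 ⊕ M2) ⊕ M1 over the first 9 bytes.
byte 0: (cb ⊕ 4f) ⊕ 70 = 84 ⊕ 70 = f4
byte 1: (10 ⊕ 27) ⊕ 69 = 37 ⊕ 69 = 5e
byte 2: (bb ⊕ eb) ⊕ 6e = 50 ⊕ 6e = 3e
byte 3: (ea ⊕ 7e) ⊕ 67 = 94 ⊕ 67 = f3
byte 4: (7e ⊕ 32) ⊕ 20 = 4c ⊕ 20 = 6c
byte 5: (3a ⊕ d1) ⊕ 2d = eb ⊕ 2d = c6
byte 6: (6f ⊕ 85) ⊕ 63 = ea ⊕ 63 = 89
byte 7: (47 ⊕ c6) ⊕ 20 = 81 ⊕ 20 = a1
byte 8: (54 ⊕ c5) ⊕ 3f = 91 ⊕ 3f = ae

f45e3ef36cc689a1ae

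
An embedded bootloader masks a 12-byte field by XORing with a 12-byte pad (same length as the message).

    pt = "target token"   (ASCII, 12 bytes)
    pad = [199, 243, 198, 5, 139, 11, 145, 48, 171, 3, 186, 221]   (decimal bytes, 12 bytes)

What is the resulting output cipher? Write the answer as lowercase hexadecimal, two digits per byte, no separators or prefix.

byte 0: 01110100 ⊕ 11000111 = 10110011
byte 1: 01100001 ⊕ 11110011 = 10010010
byte 2: 01110010 ⊕ 11000110 = 10110100
byte 3: 01100111 ⊕ 00000101 = 01100010
byte 4: 01100101 ⊕ 10001011 = 11101110
byte 5: 01110100 ⊕ 00001011 = 01111111
byte 6: 00100000 ⊕ 10010001 = 10110001
byte 7: 01110100 ⊕ 00110000 = 01000100
byte 8: 01101111 ⊕ 10101011 = 11000100
byte 9: 01101011 ⊕ 00000011 = 01101000
byte 10: 01100101 ⊕ 10111010 = 11011111
byte 11: 01101110 ⊕ 11011101 = 10110011

b392b462ee7fb144c468dfb3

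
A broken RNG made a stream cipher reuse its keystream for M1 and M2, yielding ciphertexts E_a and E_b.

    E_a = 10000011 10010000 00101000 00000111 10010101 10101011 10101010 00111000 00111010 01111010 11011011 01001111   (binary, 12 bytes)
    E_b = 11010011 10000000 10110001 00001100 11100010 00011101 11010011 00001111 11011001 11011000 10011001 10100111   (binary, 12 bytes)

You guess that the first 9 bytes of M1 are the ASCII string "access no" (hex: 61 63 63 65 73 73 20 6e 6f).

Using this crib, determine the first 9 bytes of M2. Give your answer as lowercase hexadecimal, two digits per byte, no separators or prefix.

3173fa6e04c559598c

First, E_a ⊕ E_b = (M1 ⊕ K) ⊕ (M2 ⊕ K) = M1 ⊕ M2, so the key drops out. Then M2 = (M1 ⊕ M2) ⊕ M1 over the first 9 bytes.
byte 0: (83 XOR d3) XOR 61 = 50 XOR 61 = 31
byte 1: (90 XOR 80) XOR 63 = 10 XOR 63 = 73
byte 2: (28 XOR b1) XOR 63 = 99 XOR 63 = fa
byte 3: (07 XOR 0c) XOR 65 = 0b XOR 65 = 6e
byte 4: (95 XOR e2) XOR 73 = 77 XOR 73 = 04
byte 5: (ab XOR 1d) XOR 73 = b6 XOR 73 = c5
byte 6: (aa XOR d3) XOR 20 = 79 XOR 20 = 59
byte 7: (38 XOR 0f) XOR 6e = 37 XOR 6e = 59
byte 8: (3a XOR d9) XOR 6f = e3 XOR 6f = 8c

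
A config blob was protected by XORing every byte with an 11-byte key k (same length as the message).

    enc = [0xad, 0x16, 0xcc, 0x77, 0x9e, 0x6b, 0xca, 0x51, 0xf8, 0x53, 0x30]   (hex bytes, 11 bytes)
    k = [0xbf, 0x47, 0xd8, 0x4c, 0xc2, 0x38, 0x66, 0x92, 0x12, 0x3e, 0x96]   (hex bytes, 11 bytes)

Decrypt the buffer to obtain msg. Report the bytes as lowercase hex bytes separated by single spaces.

XOR is its own inverse, so applying the key byte-wise gives the result directly.
byte 0: 173 XOR 191 =  18
byte 1:  22 XOR  71 =  81
byte 2: 204 XOR 216 =  20
byte 3: 119 XOR  76 =  59
byte 4: 158 XOR 194 =  92
byte 5: 107 XOR  56 =  83
byte 6: 202 XOR 102 = 172
byte 7:  81 XOR 146 = 195
byte 8: 248 XOR  18 = 234
byte 9:  83 XOR  62 = 109
byte 10:  48 XOR 150 = 166

12 51 14 3b 5c 53 ac c3 ea 6d a6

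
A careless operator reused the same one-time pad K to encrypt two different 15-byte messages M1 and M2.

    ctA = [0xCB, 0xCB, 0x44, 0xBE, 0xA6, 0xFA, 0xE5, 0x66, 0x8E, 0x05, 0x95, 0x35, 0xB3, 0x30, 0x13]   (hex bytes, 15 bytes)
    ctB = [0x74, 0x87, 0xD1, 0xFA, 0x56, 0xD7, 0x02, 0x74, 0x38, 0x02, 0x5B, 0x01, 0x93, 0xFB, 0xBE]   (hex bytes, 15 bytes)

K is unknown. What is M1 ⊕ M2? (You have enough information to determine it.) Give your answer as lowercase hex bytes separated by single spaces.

ctA ⊕ ctB = (M1 ⊕ K) ⊕ (M2 ⊕ K) = M1 ⊕ M2 — the shared key cancels under XOR.
byte 0: 11001011 XOR 01110100 = 10111111
byte 1: 11001011 XOR 10000111 = 01001100
byte 2: 01000100 XOR 11010001 = 10010101
byte 3: 10111110 XOR 11111010 = 01000100
byte 4: 10100110 XOR 01010110 = 11110000
byte 5: 11111010 XOR 11010111 = 00101101
byte 6: 11100101 XOR 00000010 = 11100111
byte 7: 01100110 XOR 01110100 = 00010010
byte 8: 10001110 XOR 00111000 = 10110110
byte 9: 00000101 XOR 00000010 = 00000111
byte 10: 10010101 XOR 01011011 = 11001110
byte 11: 00110101 XOR 00000001 = 00110100
byte 12: 10110011 XOR 10010011 = 00100000
byte 13: 00110000 XOR 11111011 = 11001011
byte 14: 00010011 XOR 10111110 = 10101101

bf 4c 95 44 f0 2d e7 12 b6 07 ce 34 20 cb ad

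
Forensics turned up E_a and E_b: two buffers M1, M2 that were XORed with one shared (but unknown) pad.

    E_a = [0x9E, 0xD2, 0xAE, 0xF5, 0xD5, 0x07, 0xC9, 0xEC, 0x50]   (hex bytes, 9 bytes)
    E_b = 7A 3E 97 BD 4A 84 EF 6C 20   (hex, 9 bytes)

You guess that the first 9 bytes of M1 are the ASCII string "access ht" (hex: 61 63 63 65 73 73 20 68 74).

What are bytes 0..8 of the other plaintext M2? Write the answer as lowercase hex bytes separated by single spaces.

First, E_a ⊕ E_b = (M1 ⊕ K) ⊕ (M2 ⊕ K) = M1 ⊕ M2, so the key drops out. Then M2 = (M1 ⊕ M2) ⊕ M1 over the first 9 bytes.
byte 0: (9e ^ 7a) ^ 61 = e4 ^ 61 = 85
byte 1: (d2 ^ 3e) ^ 63 = ec ^ 63 = 8f
byte 2: (ae ^ 97) ^ 63 = 39 ^ 63 = 5a
byte 3: (f5 ^ bd) ^ 65 = 48 ^ 65 = 2d
byte 4: (d5 ^ 4a) ^ 73 = 9f ^ 73 = ec
byte 5: (07 ^ 84) ^ 73 = 83 ^ 73 = f0
byte 6: (c9 ^ ef) ^ 20 = 26 ^ 20 = 06
byte 7: (ec ^ 6c) ^ 68 = 80 ^ 68 = e8
byte 8: (50 ^ 20) ^ 74 = 70 ^ 74 = 04

85 8f 5a 2d ec f0 06 e8 04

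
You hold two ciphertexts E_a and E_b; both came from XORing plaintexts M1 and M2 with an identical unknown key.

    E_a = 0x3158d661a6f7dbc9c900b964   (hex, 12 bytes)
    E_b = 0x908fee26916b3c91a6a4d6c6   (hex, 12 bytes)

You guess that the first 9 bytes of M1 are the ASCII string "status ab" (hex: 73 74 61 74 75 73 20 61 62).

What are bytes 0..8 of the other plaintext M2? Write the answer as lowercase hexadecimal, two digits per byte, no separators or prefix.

d2a3593342efc7390d

First, E_a ⊕ E_b = (M1 ⊕ K) ⊕ (M2 ⊕ K) = M1 ⊕ M2, so the key drops out. Then M2 = (M1 ⊕ M2) ⊕ M1 over the first 9 bytes.
byte 0: (31 XOR 90) XOR 73 = a1 XOR 73 = d2
byte 1: (58 XOR 8f) XOR 74 = d7 XOR 74 = a3
byte 2: (d6 XOR ee) XOR 61 = 38 XOR 61 = 59
byte 3: (61 XOR 26) XOR 74 = 47 XOR 74 = 33
byte 4: (a6 XOR 91) XOR 75 = 37 XOR 75 = 42
byte 5: (f7 XOR 6b) XOR 73 = 9c XOR 73 = ef
byte 6: (db XOR 3c) XOR 20 = e7 XOR 20 = c7
byte 7: (c9 XOR 91) XOR 61 = 58 XOR 61 = 39
byte 8: (c9 XOR a6) XOR 62 = 6f XOR 62 = 0d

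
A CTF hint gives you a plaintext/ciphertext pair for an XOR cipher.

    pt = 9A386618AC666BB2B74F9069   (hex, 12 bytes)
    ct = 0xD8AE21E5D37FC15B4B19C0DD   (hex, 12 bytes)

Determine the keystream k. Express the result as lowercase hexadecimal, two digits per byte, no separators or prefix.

429647fd7f19aae9fc5650b4

Since ct = pt ⊕ k, XORing both sides with pt gives k = pt ⊕ ct.
154 XOR 216 =  66
 56 XOR 174 = 150
102 XOR  33 =  71
 24 XOR 229 = 253
172 XOR 211 = 127
102 XOR 127 =  25
107 XOR 193 = 170
178 XOR  91 = 233
183 XOR  75 = 252
 79 XOR  25 =  86
144 XOR 192 =  80
105 XOR 221 = 180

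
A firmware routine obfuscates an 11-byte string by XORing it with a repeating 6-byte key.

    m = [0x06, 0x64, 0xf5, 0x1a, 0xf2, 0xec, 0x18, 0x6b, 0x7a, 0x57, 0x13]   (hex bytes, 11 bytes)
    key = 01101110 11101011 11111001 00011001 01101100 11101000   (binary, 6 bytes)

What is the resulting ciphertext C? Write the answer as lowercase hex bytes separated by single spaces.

68 8f 0c 03 9e 04 76 80 83 4e 7f

The 6-byte key repeats, so the effective keystream is 6e eb f9 19 6c e8 6e eb f9 19 6c.
byte 0: 06 XOR 6e = 68
byte 1: 64 XOR eb = 8f
byte 2: f5 XOR f9 = 0c
byte 3: 1a XOR 19 = 03
byte 4: f2 XOR 6c = 9e
byte 5: ec XOR e8 = 04
byte 6: 18 XOR 6e = 76
byte 7: 6b XOR eb = 80
byte 8: 7a XOR f9 = 83
byte 9: 57 XOR 19 = 4e
byte 10: 13 XOR 6c = 7f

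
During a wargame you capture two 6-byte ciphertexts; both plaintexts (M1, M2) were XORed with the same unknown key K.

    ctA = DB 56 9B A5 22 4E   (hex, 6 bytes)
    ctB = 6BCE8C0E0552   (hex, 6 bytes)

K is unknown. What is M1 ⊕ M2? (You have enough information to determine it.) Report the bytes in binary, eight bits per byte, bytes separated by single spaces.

10110000 10011000 00010111 10101011 00100111 00011100

ctA ⊕ ctB = (M1 ⊕ K) ⊕ (M2 ⊕ K) = M1 ⊕ M2 — the shared key cancels under XOR.
11011011 ⊕ 01101011 = 10110000
01010110 ⊕ 11001110 = 10011000
10011011 ⊕ 10001100 = 00010111
10100101 ⊕ 00001110 = 10101011
00100010 ⊕ 00000101 = 00100111
01001110 ⊕ 01010010 = 00011100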